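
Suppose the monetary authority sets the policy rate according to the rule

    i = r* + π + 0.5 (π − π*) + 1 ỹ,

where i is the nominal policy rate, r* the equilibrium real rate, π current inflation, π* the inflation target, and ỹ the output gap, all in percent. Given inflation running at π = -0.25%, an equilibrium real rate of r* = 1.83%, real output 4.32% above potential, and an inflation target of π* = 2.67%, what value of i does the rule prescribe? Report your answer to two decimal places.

4.44%

Output 4.32% above potential → ỹ = 4.32.
i = 1.83 + (-0.25) + 0.5 × (-0.25 − 2.67) + 1 × 4.32
   = 1.83 − 0.25 − 1.46 + 4.32 = 4.44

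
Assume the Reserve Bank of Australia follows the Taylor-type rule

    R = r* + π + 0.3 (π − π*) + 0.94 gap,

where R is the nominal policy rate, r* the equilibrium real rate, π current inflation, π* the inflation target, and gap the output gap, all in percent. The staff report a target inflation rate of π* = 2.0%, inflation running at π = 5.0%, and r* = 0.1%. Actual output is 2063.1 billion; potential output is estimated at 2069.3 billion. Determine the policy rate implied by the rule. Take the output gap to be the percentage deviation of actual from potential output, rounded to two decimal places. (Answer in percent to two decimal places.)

5.72%

Output gap = 100 × (2063.1 − 2069.3) / 2069.3 = -0.30%.
R = 0.10 + 5.00 + 0.3 × (5.00 − 2.00) + 0.94 × (-0.30)
   = 0.10 + 5 + 0.9 − 0.282 = 5.72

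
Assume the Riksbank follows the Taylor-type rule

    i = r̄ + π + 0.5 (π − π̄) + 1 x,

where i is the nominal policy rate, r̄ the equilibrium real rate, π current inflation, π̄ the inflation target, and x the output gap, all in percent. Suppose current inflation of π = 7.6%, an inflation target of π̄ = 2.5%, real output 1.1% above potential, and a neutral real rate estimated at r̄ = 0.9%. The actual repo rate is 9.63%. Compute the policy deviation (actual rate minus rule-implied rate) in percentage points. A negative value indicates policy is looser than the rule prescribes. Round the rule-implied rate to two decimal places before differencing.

-2.52 pp

Output 1.1% above potential → x = 1.1.
i = 0.9 + 7.6 + 0.5 × (7.6 − 2.5) + 1 × 1.1
   = 0.9 + 7.6 + 2.55 + 1.1 = 12.15
Deviation = 9.63 − 12.15 = -2.52 pp.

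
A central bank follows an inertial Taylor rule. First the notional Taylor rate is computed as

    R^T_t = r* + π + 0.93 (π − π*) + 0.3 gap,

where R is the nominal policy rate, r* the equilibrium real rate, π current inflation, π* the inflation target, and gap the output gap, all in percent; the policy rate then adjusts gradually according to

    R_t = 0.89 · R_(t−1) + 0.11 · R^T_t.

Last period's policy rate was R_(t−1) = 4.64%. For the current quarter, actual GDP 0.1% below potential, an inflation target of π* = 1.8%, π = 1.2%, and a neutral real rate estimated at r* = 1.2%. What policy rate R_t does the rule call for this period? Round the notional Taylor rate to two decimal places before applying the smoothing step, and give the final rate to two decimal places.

4.33%

Output 0.1% below potential → gap = -0.1.
R^T_t = 1.2 + 1.2 + 0.93 × (1.2 − 1.8) + 0.3 × (-0.1)
   = 1.2 + 1.2 − 0.558 − 0.03 = 1.81
R_t = 0.89 × 4.64 + 0.11 × 1.81 = 4.1296 + 0.1991 = 4.33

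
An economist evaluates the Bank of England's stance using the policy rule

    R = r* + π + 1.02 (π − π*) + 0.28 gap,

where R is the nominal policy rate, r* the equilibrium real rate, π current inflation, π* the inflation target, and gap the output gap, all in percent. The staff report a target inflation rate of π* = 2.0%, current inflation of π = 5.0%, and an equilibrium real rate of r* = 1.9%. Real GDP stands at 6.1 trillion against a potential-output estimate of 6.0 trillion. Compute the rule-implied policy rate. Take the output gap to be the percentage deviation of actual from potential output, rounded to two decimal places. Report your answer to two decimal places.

Output gap = 100 × (6.1 − 6.0) / 6.0 = 1.67%.
R = 1.90 + 5.00 + 1.02 × (5.00 − 2.00) + 0.28 × 1.67
   = 1.90 + 5 + 3.06 + 0.4676 = 10.43

10.43%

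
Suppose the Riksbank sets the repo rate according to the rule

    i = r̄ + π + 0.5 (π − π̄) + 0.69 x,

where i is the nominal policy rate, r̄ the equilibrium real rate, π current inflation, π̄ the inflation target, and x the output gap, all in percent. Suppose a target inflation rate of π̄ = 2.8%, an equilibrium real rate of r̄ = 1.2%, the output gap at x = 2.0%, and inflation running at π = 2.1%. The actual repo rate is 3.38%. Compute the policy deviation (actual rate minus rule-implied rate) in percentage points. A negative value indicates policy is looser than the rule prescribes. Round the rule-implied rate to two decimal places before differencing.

i = 1.2 + 2.1 + 0.5 × (2.1 − 2.8) + 0.69 × 2.0
   = 1.2 + 2.1 − 0.35 + 1.38 = 4.33
Deviation = 3.38 − 4.33 = -0.95 pp.

-0.95 pp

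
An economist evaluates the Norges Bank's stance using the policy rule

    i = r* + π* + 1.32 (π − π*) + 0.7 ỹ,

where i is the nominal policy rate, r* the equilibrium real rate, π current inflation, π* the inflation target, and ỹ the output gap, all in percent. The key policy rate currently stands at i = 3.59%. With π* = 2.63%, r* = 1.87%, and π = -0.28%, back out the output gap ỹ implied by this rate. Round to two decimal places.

4.19%

0.7 ỹ = 3.59 − 1.87 − 2.63 − 1.32 × ((-0.28) − 2.63) = 2.9312
ỹ = 2.9312 / 0.7 = 4.19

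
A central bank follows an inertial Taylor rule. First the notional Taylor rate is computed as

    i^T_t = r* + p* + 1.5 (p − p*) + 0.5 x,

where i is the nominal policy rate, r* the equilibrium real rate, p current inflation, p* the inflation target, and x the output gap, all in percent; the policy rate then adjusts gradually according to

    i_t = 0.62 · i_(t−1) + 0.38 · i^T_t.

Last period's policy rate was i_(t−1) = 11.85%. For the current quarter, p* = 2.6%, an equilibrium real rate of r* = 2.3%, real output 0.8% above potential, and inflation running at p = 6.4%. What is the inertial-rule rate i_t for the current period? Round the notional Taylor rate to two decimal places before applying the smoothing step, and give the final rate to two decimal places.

Output 0.8% above potential → x = 0.8.
i^T_t = 2.3 + 2.6 + 1.5 × (6.4 − 2.6) + 0.5 × 0.8
   = 2.3 + 2.6 + 5.7 + 0.4 = 11.00
i_t = 0.62 × 11.85 + 0.38 × 11.00 = 7.347 + 4.18 = 11.53

11.53%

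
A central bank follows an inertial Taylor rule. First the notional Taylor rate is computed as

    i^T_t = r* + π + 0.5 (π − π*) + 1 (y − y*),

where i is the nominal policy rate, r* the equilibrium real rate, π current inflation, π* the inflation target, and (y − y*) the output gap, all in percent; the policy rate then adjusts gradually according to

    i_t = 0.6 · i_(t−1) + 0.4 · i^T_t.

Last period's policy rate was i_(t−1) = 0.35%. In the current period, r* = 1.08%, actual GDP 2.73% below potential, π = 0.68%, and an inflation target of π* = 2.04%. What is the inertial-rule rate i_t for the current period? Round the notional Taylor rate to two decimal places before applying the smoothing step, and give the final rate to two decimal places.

Output 2.73% below potential → (y − y*) = -2.73.
i^T_t = 1.08 + 0.68 + 0.5 × (0.68 − 2.04) + 1 × (-2.73)
   = 1.08 + 0.68 − 0.68 − 2.73 = -1.65
i_t = 0.6 × 0.35 + 0.4 × (-1.65) = 0.21 − 0.66 = -0.45

-0.45%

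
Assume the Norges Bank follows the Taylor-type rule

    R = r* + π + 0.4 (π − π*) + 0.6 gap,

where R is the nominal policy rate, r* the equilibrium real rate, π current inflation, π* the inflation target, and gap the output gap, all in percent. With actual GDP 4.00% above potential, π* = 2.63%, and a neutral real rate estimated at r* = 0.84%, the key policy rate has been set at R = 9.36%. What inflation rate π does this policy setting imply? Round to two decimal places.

5.12%

Output 4.00% above potential → gap = 4.00.
Collecting π: R = r* + (1 + 0.4) π − 0.4 π* + 0.6 gap
1.4 π = 9.36 − 0.84 + 0.4 × 2.63 − 0.6 × 4.00 = 7.172
π = 7.172 / 1.4 = 5.12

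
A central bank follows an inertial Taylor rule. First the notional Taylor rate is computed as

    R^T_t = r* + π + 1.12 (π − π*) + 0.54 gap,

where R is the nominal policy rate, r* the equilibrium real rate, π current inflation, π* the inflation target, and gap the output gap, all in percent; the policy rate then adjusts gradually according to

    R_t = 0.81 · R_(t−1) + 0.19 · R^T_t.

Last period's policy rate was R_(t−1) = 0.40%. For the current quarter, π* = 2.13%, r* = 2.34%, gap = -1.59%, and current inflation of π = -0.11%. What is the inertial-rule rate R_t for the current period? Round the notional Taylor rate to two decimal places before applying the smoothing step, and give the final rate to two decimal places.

R^T_t = 2.34 + (-0.11) + 1.12 × (-0.11 − 2.13) + 0.54 × (-1.59)
   = 2.34 − 0.11 − 2.5088 − 0.8586 = -1.14
R_t = 0.81 × 0.40 + 0.19 × (-1.14) = 0.324 − 0.2166 = 0.11

0.11%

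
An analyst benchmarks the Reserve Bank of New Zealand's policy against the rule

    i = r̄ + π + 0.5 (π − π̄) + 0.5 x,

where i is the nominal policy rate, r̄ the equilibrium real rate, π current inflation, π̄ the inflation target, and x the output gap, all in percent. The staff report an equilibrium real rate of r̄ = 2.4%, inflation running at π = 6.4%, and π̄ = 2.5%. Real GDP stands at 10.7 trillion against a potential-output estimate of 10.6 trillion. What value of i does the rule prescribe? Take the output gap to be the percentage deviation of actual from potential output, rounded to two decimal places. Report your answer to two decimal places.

Output gap = 100 × (10.7 − 10.6) / 10.6 = 0.94%.
i = 2.40 + 6.40 + 0.5 × (6.40 − 2.50) + 0.5 × 0.94
   = 2.40 + 6.4 + 1.95 + 0.47 = 11.22

11.22%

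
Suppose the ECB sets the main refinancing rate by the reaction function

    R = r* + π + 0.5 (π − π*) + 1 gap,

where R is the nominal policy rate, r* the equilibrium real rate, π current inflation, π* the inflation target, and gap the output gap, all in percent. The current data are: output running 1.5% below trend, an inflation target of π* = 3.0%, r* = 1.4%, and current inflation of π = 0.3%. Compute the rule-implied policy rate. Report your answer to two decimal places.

-1.15%

Output 1.5% below potential → gap = -1.5.
R = 1.4 + 0.3 + 0.5 × (0.3 − 3.0) + 1 × (-1.5)
   = 1.4 + 0.3 − 1.35 − 1.5 = -1.15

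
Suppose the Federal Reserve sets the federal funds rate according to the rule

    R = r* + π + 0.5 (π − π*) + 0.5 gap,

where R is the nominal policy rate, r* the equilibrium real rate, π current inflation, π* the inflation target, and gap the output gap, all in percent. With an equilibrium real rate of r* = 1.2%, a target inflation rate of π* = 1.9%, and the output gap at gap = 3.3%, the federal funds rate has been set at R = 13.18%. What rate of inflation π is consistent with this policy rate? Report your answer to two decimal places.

7.52%

Collecting π: R = r* + (1 + 0.5) π − 0.5 π* + 0.5 gap
1.5 π = 13.18 − 1.2 + 0.5 × 1.9 − 0.5 × 3.3 = 11.28
π = 11.28 / 1.5 = 7.52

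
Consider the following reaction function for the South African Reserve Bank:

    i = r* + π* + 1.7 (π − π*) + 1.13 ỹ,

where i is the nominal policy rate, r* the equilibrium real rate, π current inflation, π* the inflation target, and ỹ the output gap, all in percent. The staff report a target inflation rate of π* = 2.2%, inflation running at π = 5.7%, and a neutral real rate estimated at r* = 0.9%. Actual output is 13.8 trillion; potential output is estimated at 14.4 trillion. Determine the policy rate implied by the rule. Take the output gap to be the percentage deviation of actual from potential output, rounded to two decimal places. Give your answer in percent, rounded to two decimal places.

4.34%

Output gap = 100 × (13.8 − 14.4) / 14.4 = -4.17%.
i = 0.90 + 2.20 + 1.7 × (5.70 − 2.20) + 1.13 × (-4.17)
   = 0.90 + 2.2 + 5.95 − 4.7121 = 4.34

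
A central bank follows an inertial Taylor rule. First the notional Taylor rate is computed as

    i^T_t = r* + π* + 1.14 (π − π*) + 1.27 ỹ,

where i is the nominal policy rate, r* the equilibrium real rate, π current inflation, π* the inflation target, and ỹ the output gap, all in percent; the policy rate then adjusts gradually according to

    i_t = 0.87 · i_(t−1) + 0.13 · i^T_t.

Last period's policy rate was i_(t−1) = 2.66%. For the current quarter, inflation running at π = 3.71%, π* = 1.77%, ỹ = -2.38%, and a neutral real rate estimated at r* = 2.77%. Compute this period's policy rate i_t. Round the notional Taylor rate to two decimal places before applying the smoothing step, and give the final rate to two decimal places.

2.80%

i^T_t = 2.77 + 1.77 + 1.14 × (3.71 − 1.77) + 1.27 × (-2.38)
   = 2.77 + 1.77 + 2.2116 − 3.0226 = 3.73
i_t = 0.87 × 2.66 + 0.13 × 3.73 = 2.3142 + 0.4849 = 2.80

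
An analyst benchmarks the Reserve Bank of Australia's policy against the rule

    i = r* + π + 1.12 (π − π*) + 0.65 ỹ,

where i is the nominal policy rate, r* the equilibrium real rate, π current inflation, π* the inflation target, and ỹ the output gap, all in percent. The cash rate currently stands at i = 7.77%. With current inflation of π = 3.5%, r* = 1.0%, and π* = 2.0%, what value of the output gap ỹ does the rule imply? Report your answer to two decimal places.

0.65 ỹ = 7.77 − 1.0 − 3.5 − 1.12 × (3.5 − 2.0) = 1.59
ỹ = 1.59 / 0.65 = 2.45

2.45%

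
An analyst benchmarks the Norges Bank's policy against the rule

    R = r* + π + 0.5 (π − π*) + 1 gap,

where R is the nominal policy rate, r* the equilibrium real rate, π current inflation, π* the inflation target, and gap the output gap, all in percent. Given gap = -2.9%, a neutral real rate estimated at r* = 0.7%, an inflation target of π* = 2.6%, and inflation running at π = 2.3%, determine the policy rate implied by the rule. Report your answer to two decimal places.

R = 0.7 + 2.3 + 0.5 × (2.3 − 2.6) + 1 × (-2.9)
   = 0.7 + 2.3 − 0.15 − 2.9 = -0.05

-0.05%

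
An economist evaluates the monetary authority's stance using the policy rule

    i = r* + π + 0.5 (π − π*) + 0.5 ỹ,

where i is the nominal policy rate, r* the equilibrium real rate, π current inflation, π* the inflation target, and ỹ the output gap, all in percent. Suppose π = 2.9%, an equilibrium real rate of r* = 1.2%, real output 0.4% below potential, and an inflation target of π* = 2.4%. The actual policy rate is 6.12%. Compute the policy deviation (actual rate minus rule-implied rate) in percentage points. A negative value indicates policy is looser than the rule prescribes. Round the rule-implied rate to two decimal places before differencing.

Output 0.4% below potential → ỹ = -0.4.
i = 1.2 + 2.9 + 0.5 × (2.9 − 2.4) + 0.5 × (-0.4)
   = 1.2 + 2.9 + 0.25 − 0.2 = 4.15
Deviation = 6.12 − 4.15 = 1.97 pp.

1.97 pp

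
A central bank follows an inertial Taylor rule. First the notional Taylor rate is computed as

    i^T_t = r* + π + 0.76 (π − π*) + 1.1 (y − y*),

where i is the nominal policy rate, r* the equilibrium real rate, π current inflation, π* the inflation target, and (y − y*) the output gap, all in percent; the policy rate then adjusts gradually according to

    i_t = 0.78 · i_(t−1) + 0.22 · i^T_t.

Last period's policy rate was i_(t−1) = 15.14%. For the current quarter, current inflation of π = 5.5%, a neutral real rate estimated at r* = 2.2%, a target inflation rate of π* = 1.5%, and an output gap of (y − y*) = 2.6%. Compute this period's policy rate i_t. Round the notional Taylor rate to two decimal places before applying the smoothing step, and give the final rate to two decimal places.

14.80%

i^T_t = 2.2 + 5.5 + 0.76 × (5.5 − 1.5) + 1.1 × 2.6
   = 2.2 + 5.5 + 3.04 + 2.86 = 13.60
i_t = 0.78 × 15.14 + 0.22 × 13.60 = 11.8092 + 2.992 = 14.80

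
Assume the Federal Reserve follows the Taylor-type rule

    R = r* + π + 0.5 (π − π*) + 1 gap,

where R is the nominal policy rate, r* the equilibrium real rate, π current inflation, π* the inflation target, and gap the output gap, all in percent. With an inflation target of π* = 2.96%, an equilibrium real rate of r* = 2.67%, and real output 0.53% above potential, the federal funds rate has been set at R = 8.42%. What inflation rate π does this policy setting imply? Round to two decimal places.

4.47%

Output 0.53% above potential → gap = 0.53.
Collecting π: R = r* + (1 + 0.5) π − 0.5 π* + 1 gap
1.5 π = 8.42 − 2.67 + 0.5 × 2.96 − 1 × 0.53 = 6.7
π = 6.7 / 1.5 = 4.47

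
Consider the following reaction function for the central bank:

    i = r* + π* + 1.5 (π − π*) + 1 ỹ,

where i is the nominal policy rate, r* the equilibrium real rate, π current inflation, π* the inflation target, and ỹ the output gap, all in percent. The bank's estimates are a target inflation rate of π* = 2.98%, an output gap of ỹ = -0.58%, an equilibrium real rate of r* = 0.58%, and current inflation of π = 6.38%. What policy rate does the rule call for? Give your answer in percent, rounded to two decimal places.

8.08%

i = 0.58 + 2.98 + 1.5 × (6.38 − 2.98) + 1 × (-0.58)
   = 0.58 + 2.98 + 5.1 − 0.58 = 8.08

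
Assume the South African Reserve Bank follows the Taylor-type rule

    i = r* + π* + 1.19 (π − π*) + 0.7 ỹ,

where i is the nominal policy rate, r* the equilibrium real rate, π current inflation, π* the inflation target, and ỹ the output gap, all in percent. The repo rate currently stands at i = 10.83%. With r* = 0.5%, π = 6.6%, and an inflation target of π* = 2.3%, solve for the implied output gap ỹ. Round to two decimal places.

0.7 ỹ = 10.83 − 0.5 − 2.3 − 1.19 × (6.6 − 2.3) = 2.913
ỹ = 2.913 / 0.7 = 4.16

4.16%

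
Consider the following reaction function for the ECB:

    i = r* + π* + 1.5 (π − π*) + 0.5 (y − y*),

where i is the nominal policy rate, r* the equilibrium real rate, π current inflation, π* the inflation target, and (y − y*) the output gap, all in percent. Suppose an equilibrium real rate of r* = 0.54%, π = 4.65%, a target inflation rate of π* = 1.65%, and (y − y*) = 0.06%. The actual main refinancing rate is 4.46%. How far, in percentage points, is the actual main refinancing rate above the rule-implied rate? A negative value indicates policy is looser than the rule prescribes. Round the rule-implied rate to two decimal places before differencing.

i = 0.54 + 1.65 + 1.5 × (4.65 − 1.65) + 0.5 × 0.06
   = 0.54 + 1.65 + 4.5 + 0.03 = 6.72
Deviation = 4.46 − 6.72 = -2.26 pp.

-2.26 pp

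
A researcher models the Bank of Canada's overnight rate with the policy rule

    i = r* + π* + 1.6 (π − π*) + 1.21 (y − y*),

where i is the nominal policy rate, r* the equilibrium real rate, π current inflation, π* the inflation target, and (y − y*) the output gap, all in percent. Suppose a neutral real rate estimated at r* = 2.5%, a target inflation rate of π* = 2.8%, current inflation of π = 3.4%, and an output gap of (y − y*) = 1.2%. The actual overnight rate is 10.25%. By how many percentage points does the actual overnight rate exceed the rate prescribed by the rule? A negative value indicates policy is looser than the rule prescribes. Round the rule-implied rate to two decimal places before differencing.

i = 2.5 + 2.8 + 1.6 × (3.4 − 2.8) + 1.21 × 1.2
   = 2.5 + 2.8 + 0.96 + 1.452 = 7.71
Deviation = 10.25 − 7.71 = 2.54 pp.

2.54 pp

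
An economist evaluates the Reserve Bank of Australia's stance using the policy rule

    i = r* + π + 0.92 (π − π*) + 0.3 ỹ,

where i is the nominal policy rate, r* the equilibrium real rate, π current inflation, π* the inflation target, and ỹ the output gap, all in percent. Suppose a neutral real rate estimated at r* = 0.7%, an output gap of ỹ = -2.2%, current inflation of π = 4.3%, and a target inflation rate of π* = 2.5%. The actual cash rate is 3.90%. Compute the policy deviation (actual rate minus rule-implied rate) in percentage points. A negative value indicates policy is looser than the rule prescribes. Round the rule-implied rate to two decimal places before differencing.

-2.10 pp

i = 0.7 + 4.3 + 0.92 × (4.3 − 2.5) + 0.3 × (-2.2)
   = 0.7 + 4.3 + 1.656 − 0.66 = 6.00
Deviation = 3.90 − 6.00 = -2.10 pp.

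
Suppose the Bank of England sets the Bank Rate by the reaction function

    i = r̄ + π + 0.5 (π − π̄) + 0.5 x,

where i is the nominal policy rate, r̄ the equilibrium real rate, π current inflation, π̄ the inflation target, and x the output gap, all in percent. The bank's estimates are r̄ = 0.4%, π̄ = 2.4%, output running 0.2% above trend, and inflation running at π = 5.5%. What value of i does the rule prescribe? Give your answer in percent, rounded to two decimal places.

Output 0.2% above potential → x = 0.2.
i = 0.4 + 5.5 + 0.5 × (5.5 − 2.4) + 0.5 × 0.2
   = 0.4 + 5.5 + 1.55 + 0.1 = 7.55

7.55%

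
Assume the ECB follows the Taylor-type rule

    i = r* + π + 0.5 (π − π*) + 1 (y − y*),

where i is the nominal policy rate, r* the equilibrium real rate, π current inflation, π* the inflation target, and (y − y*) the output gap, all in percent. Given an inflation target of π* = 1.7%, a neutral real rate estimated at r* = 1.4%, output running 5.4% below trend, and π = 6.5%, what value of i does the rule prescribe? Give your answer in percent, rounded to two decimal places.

4.90%

Output 5.4% below potential → (y − y*) = -5.4.
i = 1.4 + 6.5 + 0.5 × (6.5 − 1.7) + 1 × (-5.4)
   = 1.4 + 6.5 + 2.4 − 5.4 = 4.90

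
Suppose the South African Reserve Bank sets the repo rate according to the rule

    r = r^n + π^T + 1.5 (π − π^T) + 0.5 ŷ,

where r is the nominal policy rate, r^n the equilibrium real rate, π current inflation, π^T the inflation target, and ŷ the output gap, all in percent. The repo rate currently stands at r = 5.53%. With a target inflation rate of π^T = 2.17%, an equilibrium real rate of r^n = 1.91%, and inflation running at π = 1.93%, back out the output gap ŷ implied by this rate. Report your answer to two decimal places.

3.62%

0.5 ŷ = 5.53 − 1.91 − 2.17 − 1.5 × (1.93 − 2.17) = 1.81
ŷ = 1.81 / 0.5 = 3.62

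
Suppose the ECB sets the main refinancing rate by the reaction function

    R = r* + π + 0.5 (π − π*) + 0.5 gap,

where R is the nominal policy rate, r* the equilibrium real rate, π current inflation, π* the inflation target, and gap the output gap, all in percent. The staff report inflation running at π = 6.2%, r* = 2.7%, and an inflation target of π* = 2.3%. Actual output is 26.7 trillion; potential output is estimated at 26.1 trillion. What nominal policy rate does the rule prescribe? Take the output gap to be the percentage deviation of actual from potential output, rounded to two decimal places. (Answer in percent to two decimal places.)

Output gap = 100 × (26.7 − 26.1) / 26.1 = 2.30%.
R = 2.70 + 6.20 + 0.5 × (6.20 − 2.30) + 0.5 × 2.30
   = 2.70 + 6.2 + 1.95 + 1.15 = 12.00

12.00%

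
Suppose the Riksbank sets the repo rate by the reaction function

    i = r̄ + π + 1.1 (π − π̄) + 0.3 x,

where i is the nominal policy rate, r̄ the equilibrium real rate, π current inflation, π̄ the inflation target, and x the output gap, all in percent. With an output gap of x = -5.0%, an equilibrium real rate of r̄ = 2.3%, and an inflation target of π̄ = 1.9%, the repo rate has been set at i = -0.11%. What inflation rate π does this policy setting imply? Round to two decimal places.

Collecting π: i = r̄ + (1 + 1.1) π − 1.1 π̄ + 0.3 x
2.1 π = -0.11 − 2.3 + 1.1 × 1.9 − 0.3 × (-5.0) = 1.18
π = 1.18 / 2.1 = 0.56

0.56%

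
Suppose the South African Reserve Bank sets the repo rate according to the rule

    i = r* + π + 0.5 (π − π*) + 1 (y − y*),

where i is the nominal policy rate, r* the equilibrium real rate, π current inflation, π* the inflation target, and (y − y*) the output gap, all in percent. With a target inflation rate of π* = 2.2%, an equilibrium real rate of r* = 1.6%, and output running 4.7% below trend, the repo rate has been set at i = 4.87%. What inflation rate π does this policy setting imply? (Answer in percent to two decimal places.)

Output 4.7% below potential → (y − y*) = -4.7.
Collecting π: i = r* + (1 + 0.5) π − 0.5 π* + 1 (y − y*)
1.5 π = 4.87 − 1.6 + 0.5 × 2.2 − 1 × (-4.7) = 9.07
π = 9.07 / 1.5 = 6.05

6.05%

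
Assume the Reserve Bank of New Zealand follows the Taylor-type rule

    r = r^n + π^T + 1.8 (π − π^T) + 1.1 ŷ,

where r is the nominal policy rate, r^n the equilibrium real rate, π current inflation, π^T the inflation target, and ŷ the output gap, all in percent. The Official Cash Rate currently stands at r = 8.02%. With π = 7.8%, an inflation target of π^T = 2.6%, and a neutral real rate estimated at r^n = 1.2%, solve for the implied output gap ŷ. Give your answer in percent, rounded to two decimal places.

-4.67%

1.1 ŷ = 8.02 − 1.2 − 2.6 − 1.8 × (7.8 − 2.6) = -5.14
ŷ = -5.14 / 1.1 = -4.67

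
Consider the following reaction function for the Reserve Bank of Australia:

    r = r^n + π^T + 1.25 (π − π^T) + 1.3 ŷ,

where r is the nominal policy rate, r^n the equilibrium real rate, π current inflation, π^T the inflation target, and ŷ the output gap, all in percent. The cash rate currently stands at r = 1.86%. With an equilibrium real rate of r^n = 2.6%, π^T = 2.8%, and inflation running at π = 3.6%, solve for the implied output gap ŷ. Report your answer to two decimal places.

-3.49%

1.3 ŷ = 1.86 − 2.6 − 2.8 − 1.25 × (3.6 − 2.8) = -4.54
ŷ = -4.54 / 1.3 = -3.49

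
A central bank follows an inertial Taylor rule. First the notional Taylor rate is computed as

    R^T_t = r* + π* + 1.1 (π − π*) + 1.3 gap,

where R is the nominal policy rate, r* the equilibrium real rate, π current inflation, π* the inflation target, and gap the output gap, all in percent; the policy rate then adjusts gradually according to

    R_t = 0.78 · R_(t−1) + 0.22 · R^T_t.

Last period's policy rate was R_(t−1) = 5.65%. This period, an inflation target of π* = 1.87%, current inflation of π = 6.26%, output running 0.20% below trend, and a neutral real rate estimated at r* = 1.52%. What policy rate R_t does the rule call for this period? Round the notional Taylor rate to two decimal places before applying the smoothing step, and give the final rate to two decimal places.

6.16%

Output 0.20% below potential → gap = -0.20.
R^T_t = 1.52 + 1.87 + 1.1 × (6.26 − 1.87) + 1.3 × (-0.20)
   = 1.52 + 1.87 + 4.829 − 0.26 = 7.96
R_t = 0.78 × 5.65 + 0.22 × 7.96 = 4.407 + 1.7512 = 6.16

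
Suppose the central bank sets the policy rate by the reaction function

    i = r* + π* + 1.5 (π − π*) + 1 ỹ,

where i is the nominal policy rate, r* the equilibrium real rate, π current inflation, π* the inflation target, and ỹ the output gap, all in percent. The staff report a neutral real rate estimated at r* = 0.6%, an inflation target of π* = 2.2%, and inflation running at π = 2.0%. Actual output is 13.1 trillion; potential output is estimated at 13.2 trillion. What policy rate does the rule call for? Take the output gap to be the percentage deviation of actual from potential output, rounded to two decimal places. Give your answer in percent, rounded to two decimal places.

Output gap = 100 × (13.1 − 13.2) / 13.2 = -0.76%.
i = 0.60 + 2.20 + 1.5 × (2.00 − 2.20) + 1 × (-0.76)
   = 0.60 + 2.2 − 0.3 − 0.76 = 1.74

1.74%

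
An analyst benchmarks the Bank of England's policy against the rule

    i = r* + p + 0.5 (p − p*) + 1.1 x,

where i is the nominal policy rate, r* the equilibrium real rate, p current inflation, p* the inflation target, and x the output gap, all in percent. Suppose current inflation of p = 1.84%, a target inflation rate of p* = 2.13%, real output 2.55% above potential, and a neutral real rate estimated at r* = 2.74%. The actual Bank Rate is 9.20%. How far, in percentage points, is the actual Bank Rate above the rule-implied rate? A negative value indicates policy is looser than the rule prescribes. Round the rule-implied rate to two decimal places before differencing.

1.96 pp

Output 2.55% above potential → x = 2.55.
i = 2.74 + 1.84 + 0.5 × (1.84 − 2.13) + 1.1 × 2.55
   = 2.74 + 1.84 − 0.145 + 2.805 = 7.24
Deviation = 9.20 − 7.24 = 1.96 pp.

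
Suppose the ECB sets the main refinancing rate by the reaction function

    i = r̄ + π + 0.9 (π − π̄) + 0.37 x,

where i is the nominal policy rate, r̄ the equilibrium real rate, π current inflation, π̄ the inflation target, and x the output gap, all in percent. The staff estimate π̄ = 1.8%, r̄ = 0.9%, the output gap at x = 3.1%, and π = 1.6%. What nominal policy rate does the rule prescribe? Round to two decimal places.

i = 0.9 + 1.6 + 0.9 × (1.6 − 1.8) + 0.37 × 3.1
   = 0.9 + 1.6 − 0.18 + 1.147 = 3.47

3.47%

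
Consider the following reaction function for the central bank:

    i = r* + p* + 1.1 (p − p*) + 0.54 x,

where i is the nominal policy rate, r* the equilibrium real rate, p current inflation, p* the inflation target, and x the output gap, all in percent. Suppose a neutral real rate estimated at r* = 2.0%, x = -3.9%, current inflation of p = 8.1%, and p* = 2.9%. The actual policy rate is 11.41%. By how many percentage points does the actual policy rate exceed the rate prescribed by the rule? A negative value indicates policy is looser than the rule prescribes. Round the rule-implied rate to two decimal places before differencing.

2.90 pp

i = 2.0 + 2.9 + 1.1 × (8.1 − 2.9) + 0.54 × (-3.9)
   = 2.0 + 2.9 + 5.72 − 2.106 = 8.51
Deviation = 11.41 − 8.51 = 2.90 pp.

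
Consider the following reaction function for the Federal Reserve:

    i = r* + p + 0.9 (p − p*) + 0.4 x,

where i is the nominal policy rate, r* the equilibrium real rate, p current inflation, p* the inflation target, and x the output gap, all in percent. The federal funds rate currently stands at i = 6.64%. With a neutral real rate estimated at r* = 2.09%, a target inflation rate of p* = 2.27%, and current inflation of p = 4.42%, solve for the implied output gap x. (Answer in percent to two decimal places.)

0.4 x = 6.64 − 2.09 − 4.42 − 0.9 × (4.42 − 2.27) = -1.805
x = -1.805 / 0.4 = -4.51

-4.51%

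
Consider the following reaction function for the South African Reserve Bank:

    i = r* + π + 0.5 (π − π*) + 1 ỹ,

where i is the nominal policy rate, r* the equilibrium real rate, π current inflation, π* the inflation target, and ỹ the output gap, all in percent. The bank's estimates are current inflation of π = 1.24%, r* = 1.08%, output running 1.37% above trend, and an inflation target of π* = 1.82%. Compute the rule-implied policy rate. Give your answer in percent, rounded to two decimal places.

Output 1.37% above potential → ỹ = 1.37.
i = 1.08 + 1.24 + 0.5 × (1.24 − 1.82) + 1 × 1.37
   = 1.08 + 1.24 − 0.29 + 1.37 = 3.40

3.40%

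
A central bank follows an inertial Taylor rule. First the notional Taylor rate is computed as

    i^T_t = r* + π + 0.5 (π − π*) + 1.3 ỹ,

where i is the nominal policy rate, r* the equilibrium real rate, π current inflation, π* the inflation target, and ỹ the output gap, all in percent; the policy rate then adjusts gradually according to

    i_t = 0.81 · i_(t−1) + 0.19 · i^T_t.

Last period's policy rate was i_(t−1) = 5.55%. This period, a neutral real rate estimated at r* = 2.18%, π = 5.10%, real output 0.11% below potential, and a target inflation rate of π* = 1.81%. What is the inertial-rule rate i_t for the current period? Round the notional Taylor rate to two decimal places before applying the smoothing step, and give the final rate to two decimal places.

6.16%

Output 0.11% below potential → ỹ = -0.11.
i^T_t = 2.18 + 5.10 + 0.5 × (5.10 − 1.81) + 1.3 × (-0.11)
   = 2.18 + 5.1 + 1.645 − 0.143 = 8.78
i_t = 0.81 × 5.55 + 0.19 × 8.78 = 4.4955 + 1.6682 = 6.16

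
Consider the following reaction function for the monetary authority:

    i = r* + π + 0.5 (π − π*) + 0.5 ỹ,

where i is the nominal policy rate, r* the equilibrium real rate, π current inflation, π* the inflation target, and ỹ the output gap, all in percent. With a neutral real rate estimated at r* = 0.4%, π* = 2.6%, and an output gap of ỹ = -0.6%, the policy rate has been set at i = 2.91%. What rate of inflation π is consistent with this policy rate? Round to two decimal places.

2.74%

Collecting π: i = r* + (1 + 0.5) π − 0.5 π* + 0.5 ỹ
1.5 π = 2.91 − 0.4 + 0.5 × 2.6 − 0.5 × (-0.6) = 4.11
π = 4.11 / 1.5 = 2.74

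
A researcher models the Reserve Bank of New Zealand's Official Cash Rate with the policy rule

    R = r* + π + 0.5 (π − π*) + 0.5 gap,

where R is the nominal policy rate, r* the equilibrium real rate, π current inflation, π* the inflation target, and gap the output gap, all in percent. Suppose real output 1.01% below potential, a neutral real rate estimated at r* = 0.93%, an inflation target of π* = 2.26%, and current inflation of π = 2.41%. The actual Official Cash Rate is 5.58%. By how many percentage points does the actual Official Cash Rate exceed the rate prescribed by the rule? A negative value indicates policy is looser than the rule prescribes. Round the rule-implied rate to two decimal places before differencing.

2.67 pp

Output 1.01% below potential → gap = -1.01.
R = 0.93 + 2.41 + 0.5 × (2.41 − 2.26) + 0.5 × (-1.01)
   = 0.93 + 2.41 + 0.075 − 0.505 = 2.91
Deviation = 5.58 − 2.91 = 2.67 pp.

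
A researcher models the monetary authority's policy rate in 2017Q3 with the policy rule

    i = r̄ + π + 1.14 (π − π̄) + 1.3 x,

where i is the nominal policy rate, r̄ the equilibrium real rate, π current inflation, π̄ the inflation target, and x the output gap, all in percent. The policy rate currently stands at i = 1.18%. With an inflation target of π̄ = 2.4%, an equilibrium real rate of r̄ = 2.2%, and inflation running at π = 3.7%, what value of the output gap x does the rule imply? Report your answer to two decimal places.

1.3 x = 1.18 − 2.2 − 3.7 − 1.14 × (3.7 − 2.4) = -6.202
x = -6.202 / 1.3 = -4.77

-4.77%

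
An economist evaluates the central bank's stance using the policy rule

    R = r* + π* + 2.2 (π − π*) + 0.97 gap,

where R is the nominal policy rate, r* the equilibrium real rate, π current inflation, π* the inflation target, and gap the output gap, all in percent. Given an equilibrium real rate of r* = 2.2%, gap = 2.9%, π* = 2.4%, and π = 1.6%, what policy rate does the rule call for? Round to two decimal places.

R = 2.2 + 2.4 + 2.2 × (1.6 − 2.4) + 0.97 × 2.9
   = 2.2 + 2.4 − 1.76 + 2.813 = 5.65

5.65%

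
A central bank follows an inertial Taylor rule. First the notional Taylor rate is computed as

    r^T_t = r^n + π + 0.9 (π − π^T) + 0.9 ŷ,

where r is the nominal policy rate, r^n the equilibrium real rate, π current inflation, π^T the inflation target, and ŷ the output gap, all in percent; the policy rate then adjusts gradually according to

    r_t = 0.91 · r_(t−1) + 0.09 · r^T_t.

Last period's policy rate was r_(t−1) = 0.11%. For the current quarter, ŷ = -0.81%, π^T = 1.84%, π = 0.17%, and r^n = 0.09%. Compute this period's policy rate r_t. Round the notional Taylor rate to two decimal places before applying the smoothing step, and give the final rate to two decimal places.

-0.08%

r^T_t = 0.09 + 0.17 + 0.9 × (0.17 − 1.84) + 0.9 × (-0.81)
   = 0.09 + 0.17 − 1.503 − 0.729 = -1.97
r_t = 0.91 × 0.11 + 0.09 × (-1.97) = 0.1001 − 0.1773 = -0.08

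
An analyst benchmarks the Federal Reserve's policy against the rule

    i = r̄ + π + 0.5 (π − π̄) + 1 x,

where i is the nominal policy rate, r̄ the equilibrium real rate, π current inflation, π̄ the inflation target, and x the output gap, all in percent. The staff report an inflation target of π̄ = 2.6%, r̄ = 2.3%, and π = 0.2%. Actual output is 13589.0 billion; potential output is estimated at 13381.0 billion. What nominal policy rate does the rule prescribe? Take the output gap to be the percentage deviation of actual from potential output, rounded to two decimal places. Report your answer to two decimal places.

2.85%

Output gap = 100 × (13589.0 − 13381.0) / 13381.0 = 1.55%.
i = 2.30 + 0.20 + 0.5 × (0.20 − 2.60) + 1 × 1.55
   = 2.30 + 0.2 − 1.2 + 1.55 = 2.85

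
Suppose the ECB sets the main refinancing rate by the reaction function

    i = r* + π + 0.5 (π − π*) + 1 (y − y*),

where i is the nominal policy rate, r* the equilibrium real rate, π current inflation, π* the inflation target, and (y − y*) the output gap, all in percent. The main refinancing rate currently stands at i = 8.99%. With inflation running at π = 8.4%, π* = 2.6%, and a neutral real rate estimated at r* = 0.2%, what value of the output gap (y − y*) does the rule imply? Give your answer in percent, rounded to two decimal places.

1 (y − y*) = 8.99 − 0.2 − 8.4 − 0.5 × (8.4 − 2.6) = -2.51
(y − y*) = -2.51 / 1 = -2.51

-2.51%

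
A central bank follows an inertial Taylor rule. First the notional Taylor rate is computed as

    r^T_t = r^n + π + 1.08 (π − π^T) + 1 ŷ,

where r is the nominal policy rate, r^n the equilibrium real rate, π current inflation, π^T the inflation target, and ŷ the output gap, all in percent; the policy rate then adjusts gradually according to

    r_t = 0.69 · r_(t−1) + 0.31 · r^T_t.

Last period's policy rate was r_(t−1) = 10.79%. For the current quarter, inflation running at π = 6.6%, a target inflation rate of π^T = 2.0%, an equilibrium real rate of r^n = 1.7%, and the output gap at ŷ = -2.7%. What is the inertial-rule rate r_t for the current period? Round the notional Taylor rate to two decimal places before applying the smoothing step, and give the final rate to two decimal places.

10.72%

r^T_t = 1.7 + 6.6 + 1.08 × (6.6 − 2.0) + 1 × (-2.7)
   = 1.7 + 6.6 + 4.968 − 2.7 = 10.57
r_t = 0.69 × 10.79 + 0.31 × 10.57 = 7.4451 + 3.2767 = 10.72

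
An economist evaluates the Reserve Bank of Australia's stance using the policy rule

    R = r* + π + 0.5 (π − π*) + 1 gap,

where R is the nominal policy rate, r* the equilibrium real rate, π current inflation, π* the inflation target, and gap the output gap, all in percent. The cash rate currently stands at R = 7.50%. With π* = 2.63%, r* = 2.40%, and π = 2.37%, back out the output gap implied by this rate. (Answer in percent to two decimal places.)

2.86%

1 gap = 7.50 − 2.40 − 2.37 − 0.5 × (2.37 − 2.63) = 2.86
gap = 2.86 / 1 = 2.86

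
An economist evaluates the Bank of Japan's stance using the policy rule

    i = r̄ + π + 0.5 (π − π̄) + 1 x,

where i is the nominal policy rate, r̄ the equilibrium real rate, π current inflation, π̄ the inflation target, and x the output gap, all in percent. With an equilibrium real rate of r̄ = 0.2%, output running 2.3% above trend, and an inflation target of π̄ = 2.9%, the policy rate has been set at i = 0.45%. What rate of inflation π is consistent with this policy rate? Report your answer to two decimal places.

-0.40%

Output 2.3% above potential → x = 2.3.
Collecting π: i = r̄ + (1 + 0.5) π − 0.5 π̄ + 1 x
1.5 π = 0.45 − 0.2 + 0.5 × 2.9 − 1 × 2.3 = -0.6
π = -0.6 / 1.5 = -0.40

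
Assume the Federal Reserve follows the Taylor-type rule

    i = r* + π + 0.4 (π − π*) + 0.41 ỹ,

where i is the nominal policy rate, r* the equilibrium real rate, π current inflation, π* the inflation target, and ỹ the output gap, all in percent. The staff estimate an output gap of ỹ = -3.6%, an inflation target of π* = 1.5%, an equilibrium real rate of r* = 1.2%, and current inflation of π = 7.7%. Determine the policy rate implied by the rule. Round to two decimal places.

i = 1.2 + 7.7 + 0.4 × (7.7 − 1.5) + 0.41 × (-3.6)
   = 1.2 + 7.7 + 2.48 − 1.476 = 9.90

9.90%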